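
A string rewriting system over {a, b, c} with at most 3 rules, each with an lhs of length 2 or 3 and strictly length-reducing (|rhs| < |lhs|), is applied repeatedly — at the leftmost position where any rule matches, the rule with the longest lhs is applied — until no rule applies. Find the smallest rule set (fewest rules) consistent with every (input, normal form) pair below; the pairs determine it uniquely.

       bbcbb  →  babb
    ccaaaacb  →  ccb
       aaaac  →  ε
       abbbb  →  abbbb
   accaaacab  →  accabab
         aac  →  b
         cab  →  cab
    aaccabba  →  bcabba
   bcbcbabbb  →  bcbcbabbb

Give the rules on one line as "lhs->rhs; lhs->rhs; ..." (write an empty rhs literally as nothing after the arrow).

aab->; aac->b; bbc->ba

  | bbcbb => babb
  | ccaaaacb => ccaabb => ccb
  | aaaac => aab => ε
  | abbbb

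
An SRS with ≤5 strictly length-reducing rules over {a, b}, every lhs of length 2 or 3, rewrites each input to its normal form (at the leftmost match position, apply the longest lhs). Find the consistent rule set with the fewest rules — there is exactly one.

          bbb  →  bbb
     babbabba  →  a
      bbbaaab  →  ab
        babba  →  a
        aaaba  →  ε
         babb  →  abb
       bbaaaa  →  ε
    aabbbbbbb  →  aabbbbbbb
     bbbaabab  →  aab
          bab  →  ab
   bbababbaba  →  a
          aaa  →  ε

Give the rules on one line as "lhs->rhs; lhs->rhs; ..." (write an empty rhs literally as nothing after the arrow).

aaa->; ba->; bab->ab; bba->

  | bbb
  | babbabba => abbabba => abba => a
  | bbbaaab => baab => ab
  | babba => abba => a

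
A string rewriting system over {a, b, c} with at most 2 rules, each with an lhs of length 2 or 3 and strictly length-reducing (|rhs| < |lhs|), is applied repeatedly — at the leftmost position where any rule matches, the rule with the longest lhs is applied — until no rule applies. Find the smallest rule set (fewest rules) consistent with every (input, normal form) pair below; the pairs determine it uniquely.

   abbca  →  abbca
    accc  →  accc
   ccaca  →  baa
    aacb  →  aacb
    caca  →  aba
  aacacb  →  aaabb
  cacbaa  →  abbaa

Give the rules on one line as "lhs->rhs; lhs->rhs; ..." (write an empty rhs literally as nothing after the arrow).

cab->ba; cac->ab

  | abbca
  | accc
  | ccaca => caba => baa
  | aacb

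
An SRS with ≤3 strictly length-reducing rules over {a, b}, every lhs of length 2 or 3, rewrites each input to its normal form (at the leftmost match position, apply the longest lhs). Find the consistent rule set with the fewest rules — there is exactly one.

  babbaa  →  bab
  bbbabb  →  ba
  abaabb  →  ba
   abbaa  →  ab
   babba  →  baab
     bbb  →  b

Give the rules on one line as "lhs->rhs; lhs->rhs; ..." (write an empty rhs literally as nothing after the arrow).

  | babbaa => baaba => bab
  | bbbabb => babb => ba
  | abaabb => babb => ba
  | abbaa => aaba => ab

aba->b; bb->; bba->ab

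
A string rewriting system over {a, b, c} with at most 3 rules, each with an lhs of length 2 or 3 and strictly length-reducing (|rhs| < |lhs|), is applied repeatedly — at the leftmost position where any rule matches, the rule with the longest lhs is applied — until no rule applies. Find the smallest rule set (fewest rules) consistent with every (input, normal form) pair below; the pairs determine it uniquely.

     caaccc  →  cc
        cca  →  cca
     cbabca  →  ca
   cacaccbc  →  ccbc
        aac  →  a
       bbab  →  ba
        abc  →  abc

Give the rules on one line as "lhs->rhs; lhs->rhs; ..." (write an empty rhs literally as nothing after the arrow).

  | caaccc => cacc => cc
  | cca
  | cbabca => caca => ca
  | cacaccbc => caccbc => ccbc

ac->; bab->a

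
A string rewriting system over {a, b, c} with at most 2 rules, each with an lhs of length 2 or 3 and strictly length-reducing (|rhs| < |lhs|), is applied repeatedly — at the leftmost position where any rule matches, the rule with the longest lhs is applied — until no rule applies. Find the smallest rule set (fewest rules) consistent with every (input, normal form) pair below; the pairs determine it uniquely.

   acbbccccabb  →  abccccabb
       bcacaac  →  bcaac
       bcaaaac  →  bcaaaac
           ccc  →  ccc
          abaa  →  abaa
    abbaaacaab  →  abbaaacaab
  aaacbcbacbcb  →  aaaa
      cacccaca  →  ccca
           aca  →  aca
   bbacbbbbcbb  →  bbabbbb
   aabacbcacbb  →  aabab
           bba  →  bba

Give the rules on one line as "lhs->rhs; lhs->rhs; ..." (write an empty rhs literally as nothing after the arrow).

cac->c; cb->

  | acbbccccabb => abccccabb
  | bcacaac => bcaac
  | bcaaaac
  | ccc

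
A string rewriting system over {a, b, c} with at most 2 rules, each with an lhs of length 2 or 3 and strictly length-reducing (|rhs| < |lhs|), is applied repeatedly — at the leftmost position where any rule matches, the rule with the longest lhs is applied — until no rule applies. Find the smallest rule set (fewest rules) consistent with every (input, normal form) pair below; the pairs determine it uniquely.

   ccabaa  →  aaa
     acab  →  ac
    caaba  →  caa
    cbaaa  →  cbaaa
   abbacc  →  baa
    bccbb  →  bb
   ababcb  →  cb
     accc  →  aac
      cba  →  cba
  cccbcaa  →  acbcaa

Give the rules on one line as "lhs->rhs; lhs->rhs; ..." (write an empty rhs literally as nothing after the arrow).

ab->; cc->a

  | ccabaa => aabaa => aaa
  | acab => ac
  | caaba => caa
  | cbaaa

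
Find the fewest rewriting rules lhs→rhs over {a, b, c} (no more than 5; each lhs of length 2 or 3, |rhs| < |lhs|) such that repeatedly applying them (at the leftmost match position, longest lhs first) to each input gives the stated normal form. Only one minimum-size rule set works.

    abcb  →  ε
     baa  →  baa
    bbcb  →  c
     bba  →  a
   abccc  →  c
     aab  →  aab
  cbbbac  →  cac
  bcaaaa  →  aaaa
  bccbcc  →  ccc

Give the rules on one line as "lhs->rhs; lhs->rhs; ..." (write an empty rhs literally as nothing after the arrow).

abc->b; bb->; bc->; cb->c

  | abcb => bb => ε
  | baa
  | bbcb => cb => c
  | bba => a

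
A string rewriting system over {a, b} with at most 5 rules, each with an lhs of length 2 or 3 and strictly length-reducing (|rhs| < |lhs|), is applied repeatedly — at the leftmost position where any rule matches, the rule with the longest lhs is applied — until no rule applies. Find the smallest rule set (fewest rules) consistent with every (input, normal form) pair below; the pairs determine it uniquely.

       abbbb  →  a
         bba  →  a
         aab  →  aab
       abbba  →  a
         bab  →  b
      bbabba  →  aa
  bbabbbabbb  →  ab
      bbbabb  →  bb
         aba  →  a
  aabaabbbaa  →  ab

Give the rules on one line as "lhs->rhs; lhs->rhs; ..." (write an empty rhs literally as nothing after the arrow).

aaa->ab; abb->a; ba->; bba->a

  | abbbb => abb => a
  | bba => a
  | aab
  | abbba => aba => a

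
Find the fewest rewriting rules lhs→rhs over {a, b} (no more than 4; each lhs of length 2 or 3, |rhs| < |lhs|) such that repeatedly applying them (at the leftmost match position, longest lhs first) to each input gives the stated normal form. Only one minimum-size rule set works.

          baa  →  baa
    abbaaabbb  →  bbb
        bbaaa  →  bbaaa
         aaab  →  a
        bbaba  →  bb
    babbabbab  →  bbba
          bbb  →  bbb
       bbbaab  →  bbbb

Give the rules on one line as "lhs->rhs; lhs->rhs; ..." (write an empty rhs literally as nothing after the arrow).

  | baa
  | abbaaabbb => abaaabbb => aabbb => bbb
  | bbaaa
  | aaab => ab => a

aab->b; ab->a; aba->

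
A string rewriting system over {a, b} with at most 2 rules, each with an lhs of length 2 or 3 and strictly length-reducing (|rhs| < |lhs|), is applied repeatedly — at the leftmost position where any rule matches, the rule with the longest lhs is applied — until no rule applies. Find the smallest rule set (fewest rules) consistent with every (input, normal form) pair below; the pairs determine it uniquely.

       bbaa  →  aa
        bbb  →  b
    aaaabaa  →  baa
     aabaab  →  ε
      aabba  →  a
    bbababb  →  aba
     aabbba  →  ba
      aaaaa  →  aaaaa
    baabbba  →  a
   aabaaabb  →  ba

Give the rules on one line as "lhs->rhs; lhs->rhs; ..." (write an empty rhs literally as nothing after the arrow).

aab->b; bb->

  | bbaa => aa
  | bbb => b
  | aaaabaa => aabaa => baa
  | aabaab => baab => bb => ε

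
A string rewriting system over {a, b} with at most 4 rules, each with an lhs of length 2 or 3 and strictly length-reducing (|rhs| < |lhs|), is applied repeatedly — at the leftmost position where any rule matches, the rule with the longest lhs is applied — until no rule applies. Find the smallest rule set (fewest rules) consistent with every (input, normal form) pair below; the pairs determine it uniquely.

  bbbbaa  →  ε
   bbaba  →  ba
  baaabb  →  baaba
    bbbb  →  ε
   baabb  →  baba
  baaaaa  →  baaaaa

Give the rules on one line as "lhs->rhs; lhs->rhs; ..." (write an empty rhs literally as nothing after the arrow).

  | bbbbaa => bbaa => bba => bb => ε
  | bbaba => bbba => ba
  | baaabb => baaba
  | bbbb => bb => ε

abb->ba; bb->; bba->bb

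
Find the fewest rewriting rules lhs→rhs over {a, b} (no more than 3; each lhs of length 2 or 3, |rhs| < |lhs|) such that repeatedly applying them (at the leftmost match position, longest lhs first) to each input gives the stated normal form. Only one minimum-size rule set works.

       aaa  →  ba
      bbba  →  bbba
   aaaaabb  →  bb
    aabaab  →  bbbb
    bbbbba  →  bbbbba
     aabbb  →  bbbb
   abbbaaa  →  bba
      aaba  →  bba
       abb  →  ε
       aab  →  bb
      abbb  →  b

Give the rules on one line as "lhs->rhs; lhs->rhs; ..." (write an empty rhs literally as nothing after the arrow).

aa->b; abb->

  | aaa => ba
  | bbba
  | aaaaabb => baaabb => bbabb => bb
  | aabaab => bbaab => bbbb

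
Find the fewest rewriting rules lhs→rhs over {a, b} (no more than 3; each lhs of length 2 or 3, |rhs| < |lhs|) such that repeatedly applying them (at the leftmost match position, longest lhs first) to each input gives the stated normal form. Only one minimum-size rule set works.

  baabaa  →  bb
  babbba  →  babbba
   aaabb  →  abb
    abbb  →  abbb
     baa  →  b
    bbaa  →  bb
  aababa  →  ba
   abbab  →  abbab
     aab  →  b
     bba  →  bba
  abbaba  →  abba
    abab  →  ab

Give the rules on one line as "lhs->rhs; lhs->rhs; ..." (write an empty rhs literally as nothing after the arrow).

  | baabaa => bbaa => bb
  | babbba
  | aaabb => abb
  | abbb

aa->; aba->a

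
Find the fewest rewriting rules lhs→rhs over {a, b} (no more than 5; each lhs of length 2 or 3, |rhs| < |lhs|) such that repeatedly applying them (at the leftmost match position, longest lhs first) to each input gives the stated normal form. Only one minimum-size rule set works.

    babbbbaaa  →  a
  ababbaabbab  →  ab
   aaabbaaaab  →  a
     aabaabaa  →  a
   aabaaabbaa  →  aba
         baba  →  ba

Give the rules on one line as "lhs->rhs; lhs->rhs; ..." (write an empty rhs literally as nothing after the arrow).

  | babbbbaaa => bbbbaaa => abbaaa => aaaaa => aaaa => aaa => aa => a
  | ababbaabbab => abbaabbab => aaaabbab => aaabbab => aabbab => bbbab => abab => ab
  | aaabbaaaab => aabbaaaab => bbbaaaab => abaaaab => abaaab => abaab => abbb => aab => bb => a
  | aabaabaa => bbaabaa => aaabaa => aabaa => bbaa => aaa => aa => a

aa->a; aab->bb; bab->b; bb->a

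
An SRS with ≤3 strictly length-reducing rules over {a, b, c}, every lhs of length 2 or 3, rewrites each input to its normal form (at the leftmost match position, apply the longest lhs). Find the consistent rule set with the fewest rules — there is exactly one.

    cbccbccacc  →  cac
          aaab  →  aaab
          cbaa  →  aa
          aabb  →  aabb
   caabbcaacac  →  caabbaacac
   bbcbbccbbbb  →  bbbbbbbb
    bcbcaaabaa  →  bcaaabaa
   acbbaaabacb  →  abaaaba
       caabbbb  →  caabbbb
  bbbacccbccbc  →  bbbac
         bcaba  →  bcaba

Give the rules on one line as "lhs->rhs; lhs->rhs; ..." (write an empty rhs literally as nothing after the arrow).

  | cbccbccacc => ccbccacc => cbccacc => ccacc => cacc => cac
  | aaab
  | cbaa => aa
  | aabb

bbc->bb; cb->; cc->c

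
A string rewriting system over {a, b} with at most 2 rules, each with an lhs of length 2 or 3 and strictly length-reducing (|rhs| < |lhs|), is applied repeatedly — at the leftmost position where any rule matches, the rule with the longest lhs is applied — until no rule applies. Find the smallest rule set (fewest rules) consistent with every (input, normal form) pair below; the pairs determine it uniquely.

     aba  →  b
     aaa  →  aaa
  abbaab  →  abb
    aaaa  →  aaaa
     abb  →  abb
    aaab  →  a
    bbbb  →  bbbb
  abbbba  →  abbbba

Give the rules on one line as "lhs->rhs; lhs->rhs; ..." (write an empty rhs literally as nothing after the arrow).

  | aba => b
  | aaa
  | abbaab => abb
  | aaaa

aab->; aba->b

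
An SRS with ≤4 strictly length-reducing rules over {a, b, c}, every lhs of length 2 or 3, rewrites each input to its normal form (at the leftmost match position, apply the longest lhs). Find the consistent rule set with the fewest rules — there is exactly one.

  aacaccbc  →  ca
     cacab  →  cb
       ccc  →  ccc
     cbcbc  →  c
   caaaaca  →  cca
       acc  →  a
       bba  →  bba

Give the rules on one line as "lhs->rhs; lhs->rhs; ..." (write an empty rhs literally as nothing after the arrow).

aa->; ac->a; bc->

  | aacaccbc => caccbc => cacbc => cabc => ca
  | cacab => caab => cb
  | ccc
  | cbcbc => cbc => c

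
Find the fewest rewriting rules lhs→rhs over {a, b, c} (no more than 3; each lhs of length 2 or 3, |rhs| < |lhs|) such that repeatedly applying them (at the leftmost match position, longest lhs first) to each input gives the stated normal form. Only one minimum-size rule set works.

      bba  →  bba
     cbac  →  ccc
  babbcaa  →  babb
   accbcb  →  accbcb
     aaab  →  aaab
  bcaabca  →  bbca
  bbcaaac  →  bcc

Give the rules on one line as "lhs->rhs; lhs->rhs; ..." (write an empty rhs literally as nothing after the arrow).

bac->cc; caa->

  | bba
  | cbac => ccc
  | babbcaa => babb
  | accbcb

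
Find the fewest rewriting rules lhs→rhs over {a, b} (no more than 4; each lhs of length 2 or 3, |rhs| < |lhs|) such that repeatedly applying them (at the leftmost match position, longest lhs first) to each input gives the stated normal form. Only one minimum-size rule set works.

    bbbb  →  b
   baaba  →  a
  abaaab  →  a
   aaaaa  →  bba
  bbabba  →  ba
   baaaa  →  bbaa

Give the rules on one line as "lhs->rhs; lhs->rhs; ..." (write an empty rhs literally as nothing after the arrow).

aaa->ba; aab->bb; bab->bb; bbb->

  | bbbb => b
  | baaba => bbba => a
  | abaaab => abbab => abbb => a
  | aaaaa => baaa => bba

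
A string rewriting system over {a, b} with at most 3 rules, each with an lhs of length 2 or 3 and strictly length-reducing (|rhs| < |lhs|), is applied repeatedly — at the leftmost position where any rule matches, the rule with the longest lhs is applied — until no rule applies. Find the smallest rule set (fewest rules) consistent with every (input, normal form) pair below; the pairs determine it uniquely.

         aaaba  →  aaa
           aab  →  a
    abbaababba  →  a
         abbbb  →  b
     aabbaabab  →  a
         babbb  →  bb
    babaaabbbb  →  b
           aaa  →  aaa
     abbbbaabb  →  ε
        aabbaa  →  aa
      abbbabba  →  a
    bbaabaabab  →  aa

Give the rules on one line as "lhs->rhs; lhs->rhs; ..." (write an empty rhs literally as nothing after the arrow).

ab->; ba->a; bbb->b

  | aaaba => aaa
  | aab => a
  | abbaababba => baababba => aababba => aabba => aba => a
  | abbbb => bbb => b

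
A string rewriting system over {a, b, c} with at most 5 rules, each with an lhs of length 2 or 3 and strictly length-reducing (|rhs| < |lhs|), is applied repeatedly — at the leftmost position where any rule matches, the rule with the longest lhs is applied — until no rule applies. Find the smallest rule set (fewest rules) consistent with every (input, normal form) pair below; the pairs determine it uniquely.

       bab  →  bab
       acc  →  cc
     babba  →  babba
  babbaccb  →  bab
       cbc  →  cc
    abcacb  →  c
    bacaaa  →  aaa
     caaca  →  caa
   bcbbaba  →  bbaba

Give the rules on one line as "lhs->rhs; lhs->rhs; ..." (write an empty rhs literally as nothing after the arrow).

  | bab
  | acc => cc
  | babba
  | babbaccb => babbccb => babcb => bab

ac->c; bc->; cac->ca; cb->c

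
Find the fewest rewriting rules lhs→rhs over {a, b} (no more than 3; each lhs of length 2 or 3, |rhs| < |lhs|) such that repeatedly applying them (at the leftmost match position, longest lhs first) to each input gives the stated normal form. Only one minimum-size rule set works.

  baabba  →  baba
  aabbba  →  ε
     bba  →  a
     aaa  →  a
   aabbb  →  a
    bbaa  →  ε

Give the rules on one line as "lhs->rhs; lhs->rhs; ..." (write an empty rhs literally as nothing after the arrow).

aa->; aab->a; bb->

  | baabba => baba
  | aabbba => abba => aa => ε
  | bba => a
  | aaa => a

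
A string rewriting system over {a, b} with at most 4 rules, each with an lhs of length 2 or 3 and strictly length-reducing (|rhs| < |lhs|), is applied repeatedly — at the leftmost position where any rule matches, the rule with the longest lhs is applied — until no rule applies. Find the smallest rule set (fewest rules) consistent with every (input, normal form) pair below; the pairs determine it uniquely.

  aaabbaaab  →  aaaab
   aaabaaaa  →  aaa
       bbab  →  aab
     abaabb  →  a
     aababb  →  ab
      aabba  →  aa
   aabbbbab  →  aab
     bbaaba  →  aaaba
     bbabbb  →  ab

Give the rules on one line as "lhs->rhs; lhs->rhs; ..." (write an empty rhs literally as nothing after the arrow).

  | aaabbaaab => aabbaaab => abbaaab => bbaaab => aaaab
  | aaabaaaa => aaabbaa => aabbaa => abbaa => bbaa => aaa
  | bbab => aab
  | abaabb => abbbb => bbbb => abb => bb => a

abb->bb; baa->bb; bb->a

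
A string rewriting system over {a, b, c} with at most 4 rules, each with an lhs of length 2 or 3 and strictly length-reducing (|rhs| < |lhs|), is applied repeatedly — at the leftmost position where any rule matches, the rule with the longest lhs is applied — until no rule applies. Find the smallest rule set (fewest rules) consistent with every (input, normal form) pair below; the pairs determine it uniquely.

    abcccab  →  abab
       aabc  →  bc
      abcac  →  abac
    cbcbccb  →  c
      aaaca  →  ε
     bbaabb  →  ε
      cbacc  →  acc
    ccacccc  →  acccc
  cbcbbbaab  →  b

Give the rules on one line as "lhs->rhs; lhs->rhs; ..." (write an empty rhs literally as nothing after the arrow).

aa->; bb->; ca->a; cb->

  | abcccab => abccab => abcab => abab
  | aabc => bc
  | abcac => abac
  | cbcbccb => cbccb => ccb => c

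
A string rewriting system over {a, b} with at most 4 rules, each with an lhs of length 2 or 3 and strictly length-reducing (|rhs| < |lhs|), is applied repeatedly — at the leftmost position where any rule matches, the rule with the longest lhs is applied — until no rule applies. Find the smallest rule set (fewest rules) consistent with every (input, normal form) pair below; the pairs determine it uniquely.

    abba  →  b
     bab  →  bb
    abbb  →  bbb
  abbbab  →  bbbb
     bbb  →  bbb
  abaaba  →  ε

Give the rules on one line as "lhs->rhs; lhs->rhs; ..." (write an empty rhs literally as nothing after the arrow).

ab->b; ba->; bab->bb

  | abba => bba => b
  | bab => bb
  | abbb => bbb
  | abbbab => bbbab => bbbb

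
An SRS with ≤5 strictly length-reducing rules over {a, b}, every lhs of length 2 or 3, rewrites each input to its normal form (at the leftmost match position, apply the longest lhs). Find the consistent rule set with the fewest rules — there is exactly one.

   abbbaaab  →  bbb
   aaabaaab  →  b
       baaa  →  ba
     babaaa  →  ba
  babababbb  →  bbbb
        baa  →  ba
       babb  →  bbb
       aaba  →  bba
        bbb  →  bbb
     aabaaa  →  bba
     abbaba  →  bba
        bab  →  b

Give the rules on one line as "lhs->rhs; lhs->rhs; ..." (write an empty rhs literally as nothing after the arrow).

  | abbbaaab => bbbaaab => bbbaab => bbbab => bbb
  | aaabaaab => babaaab => baaab => baab => bab => b
  | baaa => baa => ba
  | babaaa => baaa => baa => ba

aa->b; ab->; abb->bb; baa->ba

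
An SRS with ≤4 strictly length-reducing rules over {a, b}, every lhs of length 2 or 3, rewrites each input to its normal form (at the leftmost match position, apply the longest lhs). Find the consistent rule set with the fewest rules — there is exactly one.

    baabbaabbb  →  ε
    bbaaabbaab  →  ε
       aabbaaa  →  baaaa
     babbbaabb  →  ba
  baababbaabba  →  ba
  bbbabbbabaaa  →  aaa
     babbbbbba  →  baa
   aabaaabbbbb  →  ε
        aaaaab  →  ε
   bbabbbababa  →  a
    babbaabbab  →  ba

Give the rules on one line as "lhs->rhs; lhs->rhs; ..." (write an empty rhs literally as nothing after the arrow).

aab->bb; ab->; bb->; bbb->ba

  | baabbaabbb => bbbbaabbb => babaabbb => baabbb => bbbbb => babb => bb => ε
  | bbaaabbaab => aaabbaab => abbbaab => bbaab => aab => bb => ε
  | aabbaaa => bbbaaa => baaaa
  | babbbaabb => bbbaabb => baaabb => babbb => bbb => ba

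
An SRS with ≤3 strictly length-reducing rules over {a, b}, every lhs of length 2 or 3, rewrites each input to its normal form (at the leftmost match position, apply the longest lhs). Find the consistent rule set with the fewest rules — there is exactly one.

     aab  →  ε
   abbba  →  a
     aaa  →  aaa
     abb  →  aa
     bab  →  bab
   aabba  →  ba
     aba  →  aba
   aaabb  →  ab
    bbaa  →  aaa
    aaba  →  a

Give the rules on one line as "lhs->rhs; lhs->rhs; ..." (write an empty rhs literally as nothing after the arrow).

  | aab => ε
  | abbba => aaba => a
  | aaa
  | abb => aa

aab->; bb->a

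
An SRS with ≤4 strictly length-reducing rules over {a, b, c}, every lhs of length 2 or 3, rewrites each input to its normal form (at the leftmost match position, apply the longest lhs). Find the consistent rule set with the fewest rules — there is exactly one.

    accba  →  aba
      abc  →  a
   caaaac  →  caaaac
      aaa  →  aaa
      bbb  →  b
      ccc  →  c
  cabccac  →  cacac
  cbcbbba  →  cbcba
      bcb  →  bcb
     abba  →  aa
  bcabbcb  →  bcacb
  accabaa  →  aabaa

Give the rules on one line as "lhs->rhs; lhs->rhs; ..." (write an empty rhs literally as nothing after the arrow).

abc->a; bb->; cc->

  | accba => aba
  | abc => a
  | caaaac
  | aaa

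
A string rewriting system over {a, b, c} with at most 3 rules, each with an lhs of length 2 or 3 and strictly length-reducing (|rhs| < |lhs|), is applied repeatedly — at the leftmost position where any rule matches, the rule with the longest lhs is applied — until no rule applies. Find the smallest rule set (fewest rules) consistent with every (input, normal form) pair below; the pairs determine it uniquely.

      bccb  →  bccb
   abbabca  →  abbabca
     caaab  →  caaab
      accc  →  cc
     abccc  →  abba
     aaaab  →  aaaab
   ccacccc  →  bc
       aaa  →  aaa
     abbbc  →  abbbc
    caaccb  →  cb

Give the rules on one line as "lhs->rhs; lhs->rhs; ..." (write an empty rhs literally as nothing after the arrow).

  | bccb
  | abbabca
  | caaab
  | accc => cc

ac->; ccc->ba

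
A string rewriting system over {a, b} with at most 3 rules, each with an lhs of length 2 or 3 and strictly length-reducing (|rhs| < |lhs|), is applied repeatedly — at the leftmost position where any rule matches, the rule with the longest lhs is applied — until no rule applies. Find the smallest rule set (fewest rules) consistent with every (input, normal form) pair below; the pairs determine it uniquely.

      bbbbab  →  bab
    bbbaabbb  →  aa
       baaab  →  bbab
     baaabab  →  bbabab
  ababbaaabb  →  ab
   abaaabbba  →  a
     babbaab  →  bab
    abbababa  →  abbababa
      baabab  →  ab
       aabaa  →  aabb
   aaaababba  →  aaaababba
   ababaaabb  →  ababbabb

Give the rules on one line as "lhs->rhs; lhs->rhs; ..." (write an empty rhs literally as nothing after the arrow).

baa->bb; bbb->

  | bbbbab => bab
  | bbbaabbb => aabbb => aa
  | baaab => bbab
  | baaabab => bbabab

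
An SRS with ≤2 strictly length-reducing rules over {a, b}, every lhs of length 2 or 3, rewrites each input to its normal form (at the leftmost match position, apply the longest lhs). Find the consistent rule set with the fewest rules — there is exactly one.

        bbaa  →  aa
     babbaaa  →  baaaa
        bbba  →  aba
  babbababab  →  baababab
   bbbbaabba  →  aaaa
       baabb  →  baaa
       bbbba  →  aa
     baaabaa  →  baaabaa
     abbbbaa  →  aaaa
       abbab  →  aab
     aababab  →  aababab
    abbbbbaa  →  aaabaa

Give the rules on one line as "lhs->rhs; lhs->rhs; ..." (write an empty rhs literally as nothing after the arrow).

bb->a; bba->a

  | bbaa => aa
  | babbaaa => baaaa
  | bbba => aba
  | babbababab => baababab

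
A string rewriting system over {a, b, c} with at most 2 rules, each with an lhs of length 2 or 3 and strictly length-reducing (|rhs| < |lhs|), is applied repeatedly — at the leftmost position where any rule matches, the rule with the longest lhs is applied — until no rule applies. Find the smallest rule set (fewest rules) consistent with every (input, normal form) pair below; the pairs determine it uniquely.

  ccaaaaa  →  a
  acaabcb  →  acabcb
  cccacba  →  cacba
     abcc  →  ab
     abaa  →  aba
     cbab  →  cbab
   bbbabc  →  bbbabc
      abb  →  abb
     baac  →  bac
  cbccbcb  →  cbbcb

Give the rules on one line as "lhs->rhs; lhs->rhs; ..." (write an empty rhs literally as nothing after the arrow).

aa->a; cc->

  | ccaaaaa => aaaaa => aaaa => aaa => aa => a
  | acaabcb => acabcb
  | cccacba => cacba
  | abcc => ab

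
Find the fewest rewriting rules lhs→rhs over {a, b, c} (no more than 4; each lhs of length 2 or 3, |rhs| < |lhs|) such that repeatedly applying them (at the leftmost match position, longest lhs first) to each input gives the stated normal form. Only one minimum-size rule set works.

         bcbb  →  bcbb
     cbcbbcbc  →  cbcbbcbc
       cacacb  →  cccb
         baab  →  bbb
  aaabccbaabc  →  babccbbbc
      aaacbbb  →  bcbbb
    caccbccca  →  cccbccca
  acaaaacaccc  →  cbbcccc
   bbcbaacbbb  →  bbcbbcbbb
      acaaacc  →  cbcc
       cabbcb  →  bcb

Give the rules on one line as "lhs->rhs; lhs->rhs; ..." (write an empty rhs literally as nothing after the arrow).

aa->b; ac->c; cab->

  | bcbb
  | cbcbbcbc
  | cacacb => ccacb => cccb
  | baab => bbb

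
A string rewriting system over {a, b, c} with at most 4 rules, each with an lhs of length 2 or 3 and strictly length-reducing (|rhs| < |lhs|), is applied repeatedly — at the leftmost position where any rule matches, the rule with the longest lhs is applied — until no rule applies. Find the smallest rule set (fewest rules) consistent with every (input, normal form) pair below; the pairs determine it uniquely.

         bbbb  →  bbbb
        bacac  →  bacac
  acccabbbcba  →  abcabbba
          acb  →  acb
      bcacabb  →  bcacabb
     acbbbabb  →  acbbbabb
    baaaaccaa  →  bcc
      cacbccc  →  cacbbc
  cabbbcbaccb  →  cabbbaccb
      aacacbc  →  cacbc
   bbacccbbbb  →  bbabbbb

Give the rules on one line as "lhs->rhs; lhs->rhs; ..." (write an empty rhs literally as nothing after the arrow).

  | bbbb
  | bacac
  | acccabbbcba => abcabbbcba => abcabbba
  | acb

aa->; bcb->b; ccc->bc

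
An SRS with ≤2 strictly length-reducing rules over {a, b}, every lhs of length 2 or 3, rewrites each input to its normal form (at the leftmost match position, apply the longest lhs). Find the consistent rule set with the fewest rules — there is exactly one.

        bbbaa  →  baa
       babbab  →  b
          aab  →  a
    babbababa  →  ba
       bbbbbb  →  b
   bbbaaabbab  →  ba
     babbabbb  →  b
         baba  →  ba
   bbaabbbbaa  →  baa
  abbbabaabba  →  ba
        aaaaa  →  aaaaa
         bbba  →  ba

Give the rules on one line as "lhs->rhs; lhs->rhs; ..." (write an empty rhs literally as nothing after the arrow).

ab->; bb->b

  | bbbaa => bbaa => baa
  | babbab => bbab => bab => b
  | aab => a
  | babbababa => bbababa => bababa => baba => ba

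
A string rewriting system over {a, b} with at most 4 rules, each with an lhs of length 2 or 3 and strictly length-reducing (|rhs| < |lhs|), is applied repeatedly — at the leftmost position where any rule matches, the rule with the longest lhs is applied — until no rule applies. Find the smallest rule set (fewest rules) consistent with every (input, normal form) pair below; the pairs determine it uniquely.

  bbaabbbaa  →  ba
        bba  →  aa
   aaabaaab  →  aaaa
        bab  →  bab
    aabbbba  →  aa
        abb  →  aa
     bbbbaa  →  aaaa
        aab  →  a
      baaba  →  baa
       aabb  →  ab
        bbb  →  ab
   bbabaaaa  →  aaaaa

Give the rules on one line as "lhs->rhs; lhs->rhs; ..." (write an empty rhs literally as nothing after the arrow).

aab->a; aba->b; bb->a

  | bbaabbbaa => aaabbbaa => aabbaa => abaa => ba
  | bba => aa
  | aaabaaab => aaaaab => aaaa
  | bab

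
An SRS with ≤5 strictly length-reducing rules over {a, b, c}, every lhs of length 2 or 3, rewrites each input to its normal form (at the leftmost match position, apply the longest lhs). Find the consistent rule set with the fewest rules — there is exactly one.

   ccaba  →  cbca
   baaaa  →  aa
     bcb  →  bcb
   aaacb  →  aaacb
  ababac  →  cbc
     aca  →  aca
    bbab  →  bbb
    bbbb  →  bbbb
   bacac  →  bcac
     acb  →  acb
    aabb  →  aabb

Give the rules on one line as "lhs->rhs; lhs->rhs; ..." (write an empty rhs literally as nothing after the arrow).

  | ccaba => cbca
  | baaaa => aa
  | bcb
  | aaacb

aba->c; ba->b; baa->; cab->bc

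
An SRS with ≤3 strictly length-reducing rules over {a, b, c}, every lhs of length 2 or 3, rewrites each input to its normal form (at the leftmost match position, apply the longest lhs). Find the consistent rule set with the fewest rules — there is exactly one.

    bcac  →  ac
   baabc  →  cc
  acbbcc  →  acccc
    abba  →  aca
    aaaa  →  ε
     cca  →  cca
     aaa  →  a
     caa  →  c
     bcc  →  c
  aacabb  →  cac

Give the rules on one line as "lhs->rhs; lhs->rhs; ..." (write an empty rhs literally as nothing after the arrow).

  | bcac => ac
  | baabc => bbc => cc
  | acbbcc => acccc
  | abba => aca

aa->; bb->c; bc->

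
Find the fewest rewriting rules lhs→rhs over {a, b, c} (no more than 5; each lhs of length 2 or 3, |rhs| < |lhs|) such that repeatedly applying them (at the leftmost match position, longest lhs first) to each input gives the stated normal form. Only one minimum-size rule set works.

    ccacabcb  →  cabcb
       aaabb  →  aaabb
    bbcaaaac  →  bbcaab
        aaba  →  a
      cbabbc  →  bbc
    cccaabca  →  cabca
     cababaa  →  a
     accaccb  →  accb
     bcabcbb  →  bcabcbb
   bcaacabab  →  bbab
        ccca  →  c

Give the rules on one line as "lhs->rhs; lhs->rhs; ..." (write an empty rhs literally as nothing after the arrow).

  | ccacabcb => cabcb
  | aaabb
  | bbcaaaac => bbcaab
  | aaba => a

aac->b; aba->; cba->; cca->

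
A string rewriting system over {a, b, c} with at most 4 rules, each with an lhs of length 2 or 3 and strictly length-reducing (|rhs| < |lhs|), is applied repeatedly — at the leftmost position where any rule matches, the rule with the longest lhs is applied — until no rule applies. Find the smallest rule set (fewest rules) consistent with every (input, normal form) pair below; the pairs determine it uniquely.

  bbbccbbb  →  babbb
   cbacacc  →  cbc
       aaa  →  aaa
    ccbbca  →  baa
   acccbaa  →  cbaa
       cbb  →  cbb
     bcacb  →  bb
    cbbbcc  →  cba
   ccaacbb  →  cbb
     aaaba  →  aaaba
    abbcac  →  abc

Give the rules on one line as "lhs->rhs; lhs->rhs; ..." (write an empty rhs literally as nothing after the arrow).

  | bbbccbbb => bbacbbb => bbcbbb => babbb
  | cbacacc => cbcacc => cbccc => cbc
  | aaa
  | ccbbca => bbca => baa

ac->c; bbc->ba; cc->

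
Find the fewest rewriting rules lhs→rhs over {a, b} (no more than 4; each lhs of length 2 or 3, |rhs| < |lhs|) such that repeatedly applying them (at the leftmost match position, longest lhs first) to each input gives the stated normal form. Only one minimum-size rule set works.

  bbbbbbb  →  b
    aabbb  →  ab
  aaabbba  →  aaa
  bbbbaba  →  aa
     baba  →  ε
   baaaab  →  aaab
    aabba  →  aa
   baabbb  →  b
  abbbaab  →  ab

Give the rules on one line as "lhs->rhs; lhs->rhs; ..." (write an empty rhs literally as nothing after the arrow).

aba->aa; abb->; ba->; bb->

  | bbbbbbb => bbbbb => bbb => b
  | aabbb => ab
  | aaabbba => aaba => aaa
  | bbbbaba => bbaba => aba => aa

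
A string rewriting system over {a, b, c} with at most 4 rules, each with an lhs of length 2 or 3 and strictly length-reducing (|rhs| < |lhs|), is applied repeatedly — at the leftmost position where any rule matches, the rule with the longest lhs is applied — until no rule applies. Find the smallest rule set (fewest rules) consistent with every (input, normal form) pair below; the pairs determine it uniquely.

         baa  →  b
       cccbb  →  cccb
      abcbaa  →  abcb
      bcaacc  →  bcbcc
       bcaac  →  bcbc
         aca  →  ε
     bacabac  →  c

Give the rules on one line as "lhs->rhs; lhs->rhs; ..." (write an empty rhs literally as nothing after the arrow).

  | baa => bb => b
  | cccbb => cccb
  | abcbaa => abcbb => abcb
  | bcaacc => bcbcc

aa->b; aca->; bb->b; bba->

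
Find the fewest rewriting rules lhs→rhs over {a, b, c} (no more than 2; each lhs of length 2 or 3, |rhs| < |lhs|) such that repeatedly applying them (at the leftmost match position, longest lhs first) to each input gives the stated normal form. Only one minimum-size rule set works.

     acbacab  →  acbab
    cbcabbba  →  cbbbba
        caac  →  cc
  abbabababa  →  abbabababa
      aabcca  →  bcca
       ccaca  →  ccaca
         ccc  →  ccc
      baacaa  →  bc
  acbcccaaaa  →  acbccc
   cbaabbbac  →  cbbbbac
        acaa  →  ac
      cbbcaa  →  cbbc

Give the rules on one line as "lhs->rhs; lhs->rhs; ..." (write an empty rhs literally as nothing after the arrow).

aa->; cab->b

  | acbacab => acbab
  | cbcabbba => cbbbba
  | caac => cc
  | abbabababa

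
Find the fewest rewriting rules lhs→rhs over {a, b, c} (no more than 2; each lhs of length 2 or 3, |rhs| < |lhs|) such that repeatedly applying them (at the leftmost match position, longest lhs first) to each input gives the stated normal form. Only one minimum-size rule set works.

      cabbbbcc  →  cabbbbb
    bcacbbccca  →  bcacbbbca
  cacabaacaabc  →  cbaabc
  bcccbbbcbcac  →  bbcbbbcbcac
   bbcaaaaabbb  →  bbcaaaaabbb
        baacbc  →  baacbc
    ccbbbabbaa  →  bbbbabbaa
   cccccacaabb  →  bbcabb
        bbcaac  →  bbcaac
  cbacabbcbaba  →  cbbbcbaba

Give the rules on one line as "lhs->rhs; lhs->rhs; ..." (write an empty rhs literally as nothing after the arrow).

  | cabbbbcc => cabbbbb
  | bcacbbccca => bcacbbbca
  | cacabaacaabc => cbaacaabc => cbaabc
  | bcccbbbcbcac => bbcbbbcbcac

aca->; cc->b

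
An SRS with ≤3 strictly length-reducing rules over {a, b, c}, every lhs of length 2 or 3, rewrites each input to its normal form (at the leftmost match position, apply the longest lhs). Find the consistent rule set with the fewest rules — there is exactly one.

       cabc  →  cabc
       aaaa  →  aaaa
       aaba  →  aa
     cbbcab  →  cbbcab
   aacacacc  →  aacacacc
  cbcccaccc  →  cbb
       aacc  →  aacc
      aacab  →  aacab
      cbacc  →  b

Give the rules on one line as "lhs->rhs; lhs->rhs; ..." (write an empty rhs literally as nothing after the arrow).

ba->; ccc->b

  | cabc
  | aaaa
  | aaba => aa
  | cbbcab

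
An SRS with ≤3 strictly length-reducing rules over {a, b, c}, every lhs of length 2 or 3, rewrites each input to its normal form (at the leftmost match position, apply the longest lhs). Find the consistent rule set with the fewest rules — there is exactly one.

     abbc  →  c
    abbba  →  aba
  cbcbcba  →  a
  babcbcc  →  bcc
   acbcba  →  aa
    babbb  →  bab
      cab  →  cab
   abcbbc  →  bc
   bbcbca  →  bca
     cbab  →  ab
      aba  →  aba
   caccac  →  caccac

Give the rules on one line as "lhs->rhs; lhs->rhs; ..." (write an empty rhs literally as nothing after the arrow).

  | abbc => abc => c
  | abbba => abba => aba
  | cbcbcba => cbcba => cba => a
  | babcbcc => bcbcc => bcc

abc->c; bb->b; cb->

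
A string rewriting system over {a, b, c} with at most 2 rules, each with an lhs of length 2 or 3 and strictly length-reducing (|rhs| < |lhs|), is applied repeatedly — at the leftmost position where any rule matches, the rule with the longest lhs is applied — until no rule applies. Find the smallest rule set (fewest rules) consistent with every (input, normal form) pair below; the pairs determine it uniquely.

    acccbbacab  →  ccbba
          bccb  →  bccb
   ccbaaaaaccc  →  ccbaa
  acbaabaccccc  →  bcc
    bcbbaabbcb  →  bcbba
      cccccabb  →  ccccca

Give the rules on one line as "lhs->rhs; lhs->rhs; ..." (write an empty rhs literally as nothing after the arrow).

  | acccbbacab => ccbbacab => ccbbab => ccbba
  | bccb
  | ccbaaaaaccc => ccbaaaacc => ccbaaac => ccbaa
  | acbaabaccccc => baabaccccc => baaaccccc => baacccc => baccc => bcc

ab->a; ac->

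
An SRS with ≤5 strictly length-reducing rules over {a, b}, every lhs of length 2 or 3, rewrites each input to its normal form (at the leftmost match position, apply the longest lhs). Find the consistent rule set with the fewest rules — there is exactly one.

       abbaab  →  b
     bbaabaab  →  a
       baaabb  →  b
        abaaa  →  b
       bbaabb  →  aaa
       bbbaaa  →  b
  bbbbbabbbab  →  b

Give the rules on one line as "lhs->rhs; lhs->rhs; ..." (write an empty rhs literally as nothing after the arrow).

ab->b; abb->a; ba->b; bb->a

  | abbaab => aaab => aab => ab => b
  | bbaabaab => aaabaab => aabaab => abaab => baab => bab => bb => a
  | baaabb => baabb => babb => bbb => ab => b
  | abaaa => baaa => baa => ba => b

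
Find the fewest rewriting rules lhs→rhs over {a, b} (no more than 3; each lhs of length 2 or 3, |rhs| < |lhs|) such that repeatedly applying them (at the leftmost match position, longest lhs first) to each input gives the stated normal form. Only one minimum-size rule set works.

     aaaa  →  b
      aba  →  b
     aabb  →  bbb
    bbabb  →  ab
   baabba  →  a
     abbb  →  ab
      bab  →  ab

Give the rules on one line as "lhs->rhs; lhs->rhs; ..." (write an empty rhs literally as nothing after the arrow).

  | aaaa => baa => aa => b
  | aba => aa => b
  | aabb => bbb
  | bbabb => babb => abb => ab

aa->b; abb->ab; ba->a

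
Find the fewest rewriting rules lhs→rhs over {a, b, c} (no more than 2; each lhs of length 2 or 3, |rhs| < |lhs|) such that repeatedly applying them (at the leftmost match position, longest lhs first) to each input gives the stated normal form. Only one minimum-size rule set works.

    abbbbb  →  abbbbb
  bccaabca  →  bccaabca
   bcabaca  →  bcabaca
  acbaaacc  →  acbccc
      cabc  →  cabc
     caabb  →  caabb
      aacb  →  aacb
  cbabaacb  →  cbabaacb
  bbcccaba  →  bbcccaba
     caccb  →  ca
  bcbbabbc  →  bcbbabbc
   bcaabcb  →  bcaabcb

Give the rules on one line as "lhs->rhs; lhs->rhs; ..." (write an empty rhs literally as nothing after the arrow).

aaa->c; ccb->

  | abbbbb
  | bccaabca
  | bcabaca
  | acbaaacc => acbccc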